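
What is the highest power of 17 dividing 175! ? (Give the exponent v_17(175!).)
v_17(175!) = 10

Legendre's formula: v_p(n!) = Σ_{k ≥ 1} ⌊n / p^k⌋. For p = 17, n = 175, the terms are:
  ⌊175/17^1⌋ = ⌊175/17⌋ = 10
(the next term ⌊175/17^2⌋ = 0, terminating the sum). Summing: v_17(175!) = 10 = 10.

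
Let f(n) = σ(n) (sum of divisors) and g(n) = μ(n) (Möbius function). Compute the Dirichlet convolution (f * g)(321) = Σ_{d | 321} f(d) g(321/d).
(σ * μ)(321) = 321

Divisors of 321: [1, 3, 107, 321]. For each d | 321:
  d = 1: σ(1) · μ(321/1) = 1 · 1 = 1
  d = 3: σ(3) · μ(321/3) = 4 · -1 = -4
  d = 107: σ(107) · μ(321/107) = 108 · -1 = -108
  d = 321: σ(321) · μ(321/321) = 432 · 1 = 432
Summing: (σ * μ)(321) = 1 + -4 + -108 + 432 = 321.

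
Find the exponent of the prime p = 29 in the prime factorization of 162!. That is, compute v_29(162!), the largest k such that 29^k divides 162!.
v_29(162!) = 5

Legendre's formula: v_p(n!) = Σ_{k ≥ 1} ⌊n / p^k⌋. For p = 29, n = 162, the terms are:
  ⌊162/29^1⌋ = ⌊162/29⌋ = 5
(the next term ⌊162/29^2⌋ = 0, terminating the sum). Summing: v_29(162!) = 5 = 5.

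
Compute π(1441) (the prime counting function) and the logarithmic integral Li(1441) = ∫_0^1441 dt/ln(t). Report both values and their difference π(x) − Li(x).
π(1441) = 228;  Li(1441) ≈ 239.72;  π(x) − Li(x) ≈ -11.72.

Direct count of primes ≤ 1441 gives π(1441) = 228. Numerical evaluation of the logarithmic integral gives Li(1441) ≈ 239.72. The difference π(x) − Li(x) ≈ -11.72 is typically negative for small/moderate x (Li(x) overestimates), though Littlewood's theorem shows this sign changes infinitely often.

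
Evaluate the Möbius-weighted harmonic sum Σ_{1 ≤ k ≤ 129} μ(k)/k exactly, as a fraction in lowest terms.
Σ μ(k)/k = 2883541630766650147338641079750887309418649355/401447693933303618909444119902604513664588524773

Values of μ(k) for 1 ≤ k ≤ 129: μ(1) = 1, μ(2) = -1, μ(3) = -1, μ(5) = -1, μ(6) = 1, μ(7) = -1, μ(10) = 1, μ(11) = -1, μ(13) = -1, μ(14) = 1, μ(15) = 1, μ(17) = -1, μ(19) = -1, μ(21) = 1, μ(22) = 1, μ(23) = -1, μ(26) = 1, μ(29) = -1, μ(30) = -1, μ(31) = -1, μ(33) = 1, μ(34) = 1, μ(35) = 1, μ(37) = -1, μ(38) = 1, μ(39) = 1, μ(41) = -1, μ(42) = -1, μ(43) = -1, μ(46) = 1, μ(47) = -1, μ(51) = 1, μ(53) = -1, μ(55) = 1, μ(57) = 1, μ(58) = 1, μ(59) = -1, μ(61) = -1, μ(62) = 1, μ(65) = 1, μ(66) = -1, μ(67) = -1, μ(69) = 1, μ(70) = -1, μ(71) = -1, μ(73) = -1, μ(74) = 1, μ(77) = 1, μ(78) = -1, μ(79) = -1, μ(82) = 1, μ(83) = -1, μ(85) = 1, μ(86) = 1, μ(87) = 1, μ(89) = -1, μ(91) = 1, μ(93) = 1, μ(94) = 1, μ(95) = 1, μ(97) = -1, μ(101) = -1, μ(102) = -1, μ(103) = -1, μ(105) = -1, μ(106) = 1, μ(107) = -1, μ(109) = -1, μ(110) = -1, μ(111) = 1, μ(113) = -1, μ(114) = -1, μ(115) = 1, μ(118) = 1, μ(119) = 1, μ(122) = 1, μ(123) = 1, μ(127) = -1, μ(129) = 1, with μ = 0 on non-squarefree integers. Summing μ(k)/k for k where μ(k) ≠ 0 gives 2883541630766650147338641079750887309418649355/401447693933303618909444119902604513664588524773 ≈ 0.0072. (PNT ⟺ this sum → 0 as n → ∞.)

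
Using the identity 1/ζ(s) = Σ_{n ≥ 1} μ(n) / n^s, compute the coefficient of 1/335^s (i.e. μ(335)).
μ(335) = 1

Factor n = 335 = 5 · 67. μ(n) = 0 if any exponent ≥ 2 (not squarefree); otherwise μ(n) = (−1)^{ω(n)} where ω(n) is the number of distinct prime factors. Applying: μ(335) = 1.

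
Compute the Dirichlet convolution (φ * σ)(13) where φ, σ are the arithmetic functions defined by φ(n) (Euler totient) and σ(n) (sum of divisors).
(φ * σ)(13) = 26

Divisors of 13: [1, 13]. For each d | 13:
  d = 1: φ(1) · σ(13/1) = 1 · 14 = 14
  d = 13: φ(13) · σ(13/13) = 12 · 1 = 12
Summing: (φ * σ)(13) = 14 + 12 = 26.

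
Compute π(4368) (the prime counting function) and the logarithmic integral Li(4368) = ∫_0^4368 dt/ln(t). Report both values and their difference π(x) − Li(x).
π(4368) = 596;  Li(4368) ≈ 609.50;  π(x) − Li(x) ≈ -13.50.

Direct count of primes ≤ 4368 gives π(4368) = 596. Numerical evaluation of the logarithmic integral gives Li(4368) ≈ 609.50. The difference π(x) − Li(x) ≈ -13.50 is typically negative for small/moderate x (Li(x) overestimates), though Littlewood's theorem shows this sign changes infinitely often.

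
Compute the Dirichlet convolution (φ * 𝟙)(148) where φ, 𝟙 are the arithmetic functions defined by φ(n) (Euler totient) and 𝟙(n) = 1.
(φ * 𝟙)(148) = 148

Divisors of 148: [1, 2, 4, 37, 74, 148]. For each d | 148:
  d = 1: φ(1) · 𝟙(148/1) = 1 · 1 = 1
  d = 2: φ(2) · 𝟙(148/2) = 1 · 1 = 1
  d = 4: φ(4) · 𝟙(148/4) = 2 · 1 = 2
  d = 37: φ(37) · 𝟙(148/37) = 36 · 1 = 36
  d = 74: φ(74) · 𝟙(148/74) = 36 · 1 = 36
  d = 148: φ(148) · 𝟙(148/148) = 72 · 1 = 72
Summing: (φ * 𝟙)(148) = 1 + 1 + 2 + 36 + 36 + 72 = 148.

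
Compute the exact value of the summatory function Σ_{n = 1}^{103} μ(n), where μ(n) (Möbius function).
Σ_{n ≤ 103} μ(n) = -2

Compute μ(n) for each 1 ≤ n ≤ 103: μ(1) = 1, μ(2) = -1, μ(3) = -1, μ(4) = 0, μ(5) = -1, μ(6) = 1, μ(7) = -1, μ(8) = 0, μ(9) = 0, μ(10) = 1, μ(11) = -1, μ(12) = 0, μ(13) = -1, μ(14) = 1, μ(15) = 1, μ(16) = 0, μ(17) = -1, μ(18) = 0, μ(19) = -1, μ(20) = 0, μ(21) = 1, μ(22) = 1, μ(23) = -1, μ(24) = 0, μ(25) = 0, μ(26) = 1, μ(27) = 0, μ(28) = 0, μ(29) = -1, μ(30) = -1, μ(31) = -1, μ(32) = 0, μ(33) = 1, μ(34) = 1, μ(35) = 1, μ(36) = 0, μ(37) = -1, μ(38) = 1, μ(39) = 1, μ(40) = 0, μ(41) = -1, μ(42) = -1, μ(43) = -1, μ(44) = 0, μ(45) = 0, μ(46) = 1, μ(47) = -1, μ(48) = 0, μ(49) = 0, μ(50) = 0, μ(51) = 1, μ(52) = 0, μ(53) = -1, μ(54) = 0, μ(55) = 1, μ(56) = 0, μ(57) = 1, μ(58) = 1, μ(59) = -1, μ(60) = 0, μ(61) = -1, μ(62) = 1, μ(63) = 0, μ(64) = 0, μ(65) = 1, μ(66) = -1, μ(67) = -1, μ(68) = 0, μ(69) = 1, μ(70) = -1, μ(71) = -1, μ(72) = 0, μ(73) = -1, μ(74) = 1, μ(75) = 0, μ(76) = 0, μ(77) = 1, μ(78) = -1, μ(79) = -1, μ(80) = 0, μ(81) = 0, μ(82) = 1, μ(83) = -1, μ(84) = 0, μ(85) = 1, μ(86) = 1, μ(87) = 1, μ(88) = 0, μ(89) = -1, μ(90) = 0, μ(91) = 1, μ(92) = 0, μ(93) = 1, μ(94) = 1, μ(95) = 1, μ(96) = 0, μ(97) = -1, μ(98) = 0, μ(99) = 0, μ(100) = 0, μ(101) = -1, μ(102) = -1, μ(103) = -1. Summing all 103 values: -2. (Mertens function M(x) = Σ_{n ≤ x} μ(n); on average M(x) should be small (PNT ⟺ M(x) = o(x)).)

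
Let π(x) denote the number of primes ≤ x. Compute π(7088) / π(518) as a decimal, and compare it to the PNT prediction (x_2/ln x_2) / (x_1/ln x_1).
π(7088)/π(518) = 909/97 ≈ 9.3711;  PNT prediction ≈ 9.6458.

π(518) = 97 and π(7088) = 909, so π(7088)/π(518) ≈ 9.3711. The PNT-predicted ratio is (7088/ln(7088)) / (518/ln(518)) ≈ 9.6458. The two agree to within a few percent, as expected.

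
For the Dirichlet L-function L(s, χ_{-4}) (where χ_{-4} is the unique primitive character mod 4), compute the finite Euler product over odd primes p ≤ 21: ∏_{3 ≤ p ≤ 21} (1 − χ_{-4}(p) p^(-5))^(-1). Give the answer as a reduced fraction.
∏ = 8959395755957897476417566375/8993950909687588250159808512

The odd primes p ≤ 21 are [3, 5, 7, 11, 13, 17, 19]. For each, χ(p) = 1 if p ≡ 1 mod 4, χ(p) = −1 if p ≡ 3 mod 4. Taking (1 − χ(p)/p^5)^(-1) = p^5/(p^5 − χ(p)): (1 − (-1)/3^5)^(-1) · (1 − (1)/5^5)^(-1) · (1 − (-1)/7^5)^(-1) · (1 − (-1)/11^5)^(-1) · (1 − (1)/13^5)^(-1) · (1 − (1)/17^5)^(-1) · (1 − (-1)/19^5)^(-1) = 8959395755957897476417566375/8993950909687588250159808512.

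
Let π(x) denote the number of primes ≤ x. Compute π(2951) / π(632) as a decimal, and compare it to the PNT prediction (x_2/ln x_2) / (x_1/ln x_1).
π(2951)/π(632) = 424/115 ≈ 3.6870;  PNT prediction ≈ 3.7687.

π(632) = 115 and π(2951) = 424, so π(2951)/π(632) ≈ 3.6870. The PNT-predicted ratio is (2951/ln(2951)) / (632/ln(632)) ≈ 3.7687. The two agree to within a few percent, as expected.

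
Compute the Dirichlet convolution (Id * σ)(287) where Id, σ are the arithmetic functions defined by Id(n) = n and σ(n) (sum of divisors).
(Id * σ)(287) = 1245

Divisors of 287: [1, 7, 41, 287]. For each d | 287:
  d = 1: Id(1) · σ(287/1) = 1 · 336 = 336
  d = 7: Id(7) · σ(287/7) = 7 · 42 = 294
  d = 41: Id(41) · σ(287/41) = 41 · 8 = 328
  d = 287: Id(287) · σ(287/287) = 287 · 1 = 287
Summing: (Id * σ)(287) = 336 + 294 + 328 + 287 = 1245.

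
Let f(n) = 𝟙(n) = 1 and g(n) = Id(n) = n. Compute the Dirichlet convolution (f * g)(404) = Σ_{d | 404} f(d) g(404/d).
(𝟙 * Id)(404) = 714

Divisors of 404: [1, 2, 4, 101, 202, 404]. For each d | 404:
  d = 1: 𝟙(1) · Id(404/1) = 1 · 404 = 404
  d = 2: 𝟙(2) · Id(404/2) = 1 · 202 = 202
  d = 4: 𝟙(4) · Id(404/4) = 1 · 101 = 101
  d = 101: 𝟙(101) · Id(404/101) = 1 · 4 = 4
  d = 202: 𝟙(202) · Id(404/202) = 1 · 2 = 2
  d = 404: 𝟙(404) · Id(404/404) = 1 · 1 = 1
Summing: (𝟙 * Id)(404) = 404 + 202 + 101 + 4 + 2 + 1 = 714.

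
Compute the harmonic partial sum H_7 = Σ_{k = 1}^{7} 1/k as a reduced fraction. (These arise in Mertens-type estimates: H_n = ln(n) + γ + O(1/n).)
H_7 = 363/140

Direct summation: H_7 = 1 + 1/2 + ... + 1/7. The least common denominator is lcm(1, ..., 7) = 420; over this denominator the numerator is 420 + 210 + 140 + 105 + 84 + 70 + 60 = 1089, so H_7 = 1089/420; reducing by gcd(1089, 420) = 3 gives 363/140 ≈ 2.59286. (The PNT-adjacent estimate ln(7) + γ ≈ 2.52313 matches within O(1/n).)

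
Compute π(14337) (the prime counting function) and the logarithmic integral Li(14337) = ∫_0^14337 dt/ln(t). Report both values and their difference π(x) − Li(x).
π(14337) = 1681;  Li(14337) ≈ 1707.51;  π(x) − Li(x) ≈ -26.51.

Direct count of primes ≤ 14337 gives π(14337) = 1681. Numerical evaluation of the logarithmic integral gives Li(14337) ≈ 1707.51. The difference π(x) − Li(x) ≈ -26.51 is typically negative for small/moderate x (Li(x) overestimates), though Littlewood's theorem shows this sign changes infinitely often.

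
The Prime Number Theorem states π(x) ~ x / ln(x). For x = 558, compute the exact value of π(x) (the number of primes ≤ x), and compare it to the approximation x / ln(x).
π(558) = 102;  x/ln(x) ≈ 88.23;  relative error ≈ 13.50%.

Directly count primes up to 558: π(558) = 102. The PNT approximation gives 558/ln(558) ≈ 558/6.32436 ≈ 88.23. Relative error (π(x) − x/ln(x)) / π(x) ≈ 13.50%; the approximation is known to undercount slightly (Li(x) is a better estimate).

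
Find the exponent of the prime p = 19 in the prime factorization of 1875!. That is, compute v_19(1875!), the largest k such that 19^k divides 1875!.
v_19(1875!) = 103

Legendre's formula: v_p(n!) = Σ_{k ≥ 1} ⌊n / p^k⌋. For p = 19, n = 1875, the terms are:
  ⌊1875/19^1⌋ = ⌊1875/19⌋ = 98
  ⌊1875/19^2⌋ = ⌊1875/361⌋ = 5
(the next term ⌊1875/19^3⌋ = 0, terminating the sum). Summing: v_19(1875!) = 98 + 5 = 103.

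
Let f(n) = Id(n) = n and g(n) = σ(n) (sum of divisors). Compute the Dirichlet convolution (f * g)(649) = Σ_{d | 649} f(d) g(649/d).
(Id * σ)(649) = 2737

Divisors of 649: [1, 11, 59, 649]. For each d | 649:
  d = 1: Id(1) · σ(649/1) = 1 · 720 = 720
  d = 11: Id(11) · σ(649/11) = 11 · 60 = 660
  d = 59: Id(59) · σ(649/59) = 59 · 12 = 708
  d = 649: Id(649) · σ(649/649) = 649 · 1 = 649
Summing: (Id * σ)(649) = 720 + 660 + 708 + 649 = 2737.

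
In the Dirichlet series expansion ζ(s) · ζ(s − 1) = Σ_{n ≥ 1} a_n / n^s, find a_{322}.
σ(322) = 576

In the product (Σ m^0/m^s)(Σ k / k^s) = Σ (Σ_{d | n} d) / n^s, the coefficient of 1/n^s is σ(n) = Σ_{d | n} d. For n = 322, divisors are [1, 2, 7, 14, 23, 46, 161, 322]; summing: σ(322) = 576.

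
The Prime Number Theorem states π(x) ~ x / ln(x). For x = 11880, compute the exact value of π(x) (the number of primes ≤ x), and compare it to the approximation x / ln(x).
π(11880) = 1423;  x/ln(x) ≈ 1266.17;  relative error ≈ 11.02%.

Directly count primes up to 11880: π(11880) = 1423. The PNT approximation gives 11880/ln(11880) ≈ 11880/9.38261 ≈ 1266.17. Relative error (π(x) − x/ln(x)) / π(x) ≈ 11.02%; the approximation is known to undercount slightly (Li(x) is a better estimate).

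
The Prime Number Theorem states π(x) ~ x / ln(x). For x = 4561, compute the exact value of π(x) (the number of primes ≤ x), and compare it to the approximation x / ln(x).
π(4561) = 618;  x/ln(x) ≈ 541.35;  relative error ≈ 12.40%.

Directly count primes up to 4561: π(4561) = 618. The PNT approximation gives 4561/ln(4561) ≈ 4561/8.42530 ≈ 541.35. Relative error (π(x) − x/ln(x)) / π(x) ≈ 12.40%; the approximation is known to undercount slightly (Li(x) is a better estimate).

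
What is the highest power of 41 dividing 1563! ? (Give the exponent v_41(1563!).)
v_41(1563!) = 38

Legendre's formula: v_p(n!) = Σ_{k ≥ 1} ⌊n / p^k⌋. For p = 41, n = 1563, the terms are:
  ⌊1563/41^1⌋ = ⌊1563/41⌋ = 38
(the next term ⌊1563/41^2⌋ = 0, terminating the sum). Summing: v_41(1563!) = 38 = 38.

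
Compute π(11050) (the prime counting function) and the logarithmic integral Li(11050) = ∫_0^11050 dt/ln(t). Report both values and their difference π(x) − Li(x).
π(11050) = 1338;  Li(11050) ≈ 1359.52;  π(x) − Li(x) ≈ -21.52.

Direct count of primes ≤ 11050 gives π(11050) = 1338. Numerical evaluation of the logarithmic integral gives Li(11050) ≈ 1359.52. The difference π(x) − Li(x) ≈ -21.52 is typically negative for small/moderate x (Li(x) overestimates), though Littlewood's theorem shows this sign changes infinitely often.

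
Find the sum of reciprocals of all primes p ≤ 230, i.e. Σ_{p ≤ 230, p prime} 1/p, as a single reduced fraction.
Σ 1/p = 37527519788898476695193360507423991967783840502510585362878348092116031948860199524739442233/19078266889580195013601891820992757757219839668357012055907516904309700014933909014729740190

π(230) = 50, so the primes ≤ 230 are [2, 3, 5, 7, 11, 13, 17, 19, 23, 29, 31, 37, 41, 43, 47, 53, 59, 61, 67, 71, 73, 79, 83, 89, 97, 101, 103, 107, 109, 113, 127, 131, 137, 139, 149, 151, 157, 163, 167, 173, 179, 181, 191, 193, 197, 199, 211, 223, 227, 229]. Summing 1/p over these primes: 37527519788898476695193360507423991967783840502510585362878348092116031948860199524739442233/19078266889580195013601891820992757757219839668357012055907516904309700014933909014729740190 ≈ 1.9670. Mertens estimate ln ln(230) + 0.2615 ≈ 1.9549.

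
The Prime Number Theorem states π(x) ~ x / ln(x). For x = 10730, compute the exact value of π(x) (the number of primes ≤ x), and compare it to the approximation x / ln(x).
π(10730) = 1308;  x/ln(x) ≈ 1156.15;  relative error ≈ 11.61%.

Directly count primes up to 10730: π(10730) = 1308. The PNT approximation gives 10730/ln(10730) ≈ 10730/9.28080 ≈ 1156.15. Relative error (π(x) − x/ln(x)) / π(x) ≈ 11.61%; the approximation is known to undercount slightly (Li(x) is a better estimate).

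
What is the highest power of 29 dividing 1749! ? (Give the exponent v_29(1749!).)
v_29(1749!) = 62

Legendre's formula: v_p(n!) = Σ_{k ≥ 1} ⌊n / p^k⌋. For p = 29, n = 1749, the terms are:
  ⌊1749/29^1⌋ = ⌊1749/29⌋ = 60
  ⌊1749/29^2⌋ = ⌊1749/841⌋ = 2
(the next term ⌊1749/29^3⌋ = 0, terminating the sum). Summing: v_29(1749!) = 60 + 2 = 62.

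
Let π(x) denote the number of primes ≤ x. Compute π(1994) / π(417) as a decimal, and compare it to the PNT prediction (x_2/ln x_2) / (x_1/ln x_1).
π(1994)/π(417) = 301/80 ≈ 3.7625;  PNT prediction ≈ 3.7970.

π(417) = 80 and π(1994) = 301, so π(1994)/π(417) ≈ 3.7625. The PNT-predicted ratio is (1994/ln(1994)) / (417/ln(417)) ≈ 3.7970. The two agree to within a few percent, as expected.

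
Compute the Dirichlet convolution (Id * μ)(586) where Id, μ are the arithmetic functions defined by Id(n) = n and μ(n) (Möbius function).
(Id * μ)(586) = 292

Divisors of 586: [1, 2, 293, 586]. For each d | 586:
  d = 1: Id(1) · μ(586/1) = 1 · 1 = 1
  d = 2: Id(2) · μ(586/2) = 2 · -1 = -2
  d = 293: Id(293) · μ(586/293) = 293 · -1 = -293
  d = 586: Id(586) · μ(586/586) = 586 · 1 = 586
Summing: (Id * μ)(586) = 1 + -2 + -293 + 586 = 292.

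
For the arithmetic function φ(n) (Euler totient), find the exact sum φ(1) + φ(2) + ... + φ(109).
Σ_{n ≤ 109} φ(n) = 3676

Compute φ(n) for each 1 ≤ n ≤ 109: φ(1) = 1, φ(2) = 1, φ(3) = 2, φ(4) = 2, φ(5) = 4, φ(6) = 2, φ(7) = 6, φ(8) = 4, φ(9) = 6, φ(10) = 4, φ(11) = 10, φ(12) = 4, φ(13) = 12, φ(14) = 6, φ(15) = 8, φ(16) = 8, φ(17) = 16, φ(18) = 6, φ(19) = 18, φ(20) = 8, φ(21) = 12, φ(22) = 10, φ(23) = 22, φ(24) = 8, φ(25) = 20, φ(26) = 12, φ(27) = 18, φ(28) = 12, φ(29) = 28, φ(30) = 8, φ(31) = 30, φ(32) = 16, φ(33) = 20, φ(34) = 16, φ(35) = 24, φ(36) = 12, φ(37) = 36, φ(38) = 18, φ(39) = 24, φ(40) = 16, φ(41) = 40, φ(42) = 12, φ(43) = 42, φ(44) = 20, φ(45) = 24, φ(46) = 22, φ(47) = 46, φ(48) = 16, φ(49) = 42, φ(50) = 20, φ(51) = 32, φ(52) = 24, φ(53) = 52, φ(54) = 18, φ(55) = 40, φ(56) = 24, φ(57) = 36, φ(58) = 28, φ(59) = 58, φ(60) = 16, φ(61) = 60, φ(62) = 30, φ(63) = 36, φ(64) = 32, φ(65) = 48, φ(66) = 20, φ(67) = 66, φ(68) = 32, φ(69) = 44, φ(70) = 24, φ(71) = 70, φ(72) = 24, φ(73) = 72, φ(74) = 36, φ(75) = 40, φ(76) = 36, φ(77) = 60, φ(78) = 24, φ(79) = 78, φ(80) = 32, φ(81) = 54, φ(82) = 40, φ(83) = 82, φ(84) = 24, φ(85) = 64, φ(86) = 42, φ(87) = 56, φ(88) = 40, φ(89) = 88, φ(90) = 24, φ(91) = 72, φ(92) = 44, φ(93) = 60, φ(94) = 46, φ(95) = 72, φ(96) = 32, φ(97) = 96, φ(98) = 42, φ(99) = 60, φ(100) = 40, φ(101) = 100, φ(102) = 32, φ(103) = 102, φ(104) = 48, φ(105) = 48, φ(106) = 52, φ(107) = 106, φ(108) = 36, φ(109) = 108. Summing all 109 values: 3676. (Average order: Σ_{n ≤ x} φ(n) ~ (3/π²) x². For x = 109, (3/π²)·109² ≈ 3611.39.)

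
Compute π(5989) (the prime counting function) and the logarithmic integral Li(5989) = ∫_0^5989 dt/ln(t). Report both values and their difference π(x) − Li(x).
π(5989) = 783;  Li(5989) ≈ 799.15;  π(x) − Li(x) ≈ -16.15.

Direct count of primes ≤ 5989 gives π(5989) = 783. Numerical evaluation of the logarithmic integral gives Li(5989) ≈ 799.15. The difference π(x) − Li(x) ≈ -16.15 is typically negative for small/moderate x (Li(x) overestimates), though Littlewood's theorem shows this sign changes infinitely often.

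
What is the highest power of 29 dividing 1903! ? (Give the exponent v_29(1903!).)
v_29(1903!) = 67

Legendre's formula: v_p(n!) = Σ_{k ≥ 1} ⌊n / p^k⌋. For p = 29, n = 1903, the terms are:
  ⌊1903/29^1⌋ = ⌊1903/29⌋ = 65
  ⌊1903/29^2⌋ = ⌊1903/841⌋ = 2
(the next term ⌊1903/29^3⌋ = 0, terminating the sum). Summing: v_29(1903!) = 65 + 2 = 67.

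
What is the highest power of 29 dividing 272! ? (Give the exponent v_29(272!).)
v_29(272!) = 9

Legendre's formula: v_p(n!) = Σ_{k ≥ 1} ⌊n / p^k⌋. For p = 29, n = 272, the terms are:
  ⌊272/29^1⌋ = ⌊272/29⌋ = 9
(the next term ⌊272/29^2⌋ = 0, terminating the sum). Summing: v_29(272!) = 9 = 9.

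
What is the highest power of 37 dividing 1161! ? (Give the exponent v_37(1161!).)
v_37(1161!) = 31

Legendre's formula: v_p(n!) = Σ_{k ≥ 1} ⌊n / p^k⌋. For p = 37, n = 1161, the terms are:
  ⌊1161/37^1⌋ = ⌊1161/37⌋ = 31
(the next term ⌊1161/37^2⌋ = 0, terminating the sum). Summing: v_37(1161!) = 31 = 31.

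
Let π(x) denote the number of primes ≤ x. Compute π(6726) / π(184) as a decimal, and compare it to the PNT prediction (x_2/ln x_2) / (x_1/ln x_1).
π(6726)/π(184) = 867/42 ≈ 20.6429;  PNT prediction ≈ 21.6286.

π(184) = 42 and π(6726) = 867, so π(6726)/π(184) ≈ 20.6429. The PNT-predicted ratio is (6726/ln(6726)) / (184/ln(184)) ≈ 21.6286. The two agree to within a few percent, as expected.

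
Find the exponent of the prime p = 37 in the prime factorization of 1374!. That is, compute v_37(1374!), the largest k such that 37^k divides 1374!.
v_37(1374!) = 38

Legendre's formula: v_p(n!) = Σ_{k ≥ 1} ⌊n / p^k⌋. For p = 37, n = 1374, the terms are:
  ⌊1374/37^1⌋ = ⌊1374/37⌋ = 37
  ⌊1374/37^2⌋ = ⌊1374/1369⌋ = 1
(the next term ⌊1374/37^3⌋ = 0, terminating the sum). Summing: v_37(1374!) = 37 + 1 = 38.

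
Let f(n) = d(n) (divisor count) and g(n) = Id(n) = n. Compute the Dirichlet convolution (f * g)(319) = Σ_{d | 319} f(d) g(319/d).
(d * Id)(319) = 403

Divisors of 319: [1, 11, 29, 319]. For each d | 319:
  d = 1: d(1) · Id(319/1) = 1 · 319 = 319
  d = 11: d(11) · Id(319/11) = 2 · 29 = 58
  d = 29: d(29) · Id(319/29) = 2 · 11 = 22
  d = 319: d(319) · Id(319/319) = 4 · 1 = 4
Summing: (d * Id)(319) = 319 + 58 + 22 + 4 = 403.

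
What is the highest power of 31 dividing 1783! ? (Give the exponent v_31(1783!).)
v_31(1783!) = 58

Legendre's formula: v_p(n!) = Σ_{k ≥ 1} ⌊n / p^k⌋. For p = 31, n = 1783, the terms are:
  ⌊1783/31^1⌋ = ⌊1783/31⌋ = 57
  ⌊1783/31^2⌋ = ⌊1783/961⌋ = 1
(the next term ⌊1783/31^3⌋ = 0, terminating the sum). Summing: v_31(1783!) = 57 + 1 = 58.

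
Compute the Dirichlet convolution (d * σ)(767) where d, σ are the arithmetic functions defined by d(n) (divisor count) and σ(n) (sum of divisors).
(d * σ)(767) = 992

Divisors of 767: [1, 13, 59, 767]. For each d | 767:
  d = 1: d(1) · σ(767/1) = 1 · 840 = 840
  d = 13: d(13) · σ(767/13) = 2 · 60 = 120
  d = 59: d(59) · σ(767/59) = 2 · 14 = 28
  d = 767: d(767) · σ(767/767) = 4 · 1 = 4
Summing: (d * σ)(767) = 840 + 120 + 28 + 4 = 992.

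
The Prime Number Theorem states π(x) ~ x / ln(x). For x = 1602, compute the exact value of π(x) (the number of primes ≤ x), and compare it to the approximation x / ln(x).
π(1602) = 252;  x/ln(x) ≈ 217.10;  relative error ≈ 13.85%.

Directly count primes up to 1602: π(1602) = 252. The PNT approximation gives 1602/ln(1602) ≈ 1602/7.37901 ≈ 217.10. Relative error (π(x) − x/ln(x)) / π(x) ≈ 13.85%; the approximation is known to undercount slightly (Li(x) is a better estimate).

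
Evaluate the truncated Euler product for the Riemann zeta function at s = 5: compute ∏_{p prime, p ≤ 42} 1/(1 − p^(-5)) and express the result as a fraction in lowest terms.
∏ = 74875808585870055616502751635850749659928795918147986481/72209283302841655787041441691786569299878431940565073920

The primes p ≤ 42 are [2, 3, 5, 7, 11, 13, 17, 19, 23, 29, 31, 37, 41]. For each prime, (1 − 1/p^5)^(-1) = p^5 / (p^5 − 1). The product is (1 − 1/2^5)^(-1), (1 − 1/3^5)^(-1), (1 − 1/5^5)^(-1), (1 − 1/7^5)^(-1), (1 − 1/11^5)^(-1), (1 − 1/13^5)^(-1), (1 − 1/17^5)^(-1), (1 − 1/19^5)^(-1), (1 − 1/23^5)^(-1), (1 − 1/29^5)^(-1), (1 − 1/31^5)^(-1), (1 − 1/37^5)^(-1), (1 − 1/41^5)^(-1) = ∏ p^5 / (p^5 − 1) = 74875808585870055616502751635850749659928795918147986481/72209283302841655787041441691786569299878431940565073920.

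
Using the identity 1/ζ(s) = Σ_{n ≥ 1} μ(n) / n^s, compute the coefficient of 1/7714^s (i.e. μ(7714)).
μ(7714) = 1

Factor n = 7714 = 2 · 7 · 19 · 29. μ(n) = 0 if any exponent ≥ 2 (not squarefree); otherwise μ(n) = (−1)^{ω(n)} where ω(n) is the number of distinct prime factors. Applying: μ(7714) = 1.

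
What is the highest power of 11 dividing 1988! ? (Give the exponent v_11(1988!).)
v_11(1988!) = 197

Legendre's formula: v_p(n!) = Σ_{k ≥ 1} ⌊n / p^k⌋. For p = 11, n = 1988, the terms are:
  ⌊1988/11^1⌋ = ⌊1988/11⌋ = 180
  ⌊1988/11^2⌋ = ⌊1988/121⌋ = 16
  ⌊1988/11^3⌋ = ⌊1988/1331⌋ = 1
(the next term ⌊1988/11^4⌋ = 0, terminating the sum). Summing: v_11(1988!) = 180 + 16 + 1 = 197.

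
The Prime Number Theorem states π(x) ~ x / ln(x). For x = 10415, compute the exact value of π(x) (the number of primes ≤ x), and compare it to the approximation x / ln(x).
π(10415) = 1274;  x/ln(x) ≈ 1125.82;  relative error ≈ 11.63%.

Directly count primes up to 10415: π(10415) = 1274. The PNT approximation gives 10415/ln(10415) ≈ 10415/9.25100 ≈ 1125.82. Relative error (π(x) − x/ln(x)) / π(x) ≈ 11.63%; the approximation is known to undercount slightly (Li(x) is a better estimate).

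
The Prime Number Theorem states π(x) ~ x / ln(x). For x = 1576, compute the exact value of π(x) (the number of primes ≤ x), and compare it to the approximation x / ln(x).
π(1576) = 248;  x/ln(x) ≈ 214.05;  relative error ≈ 13.69%.

Directly count primes up to 1576: π(1576) = 248. The PNT approximation gives 1576/ln(1576) ≈ 1576/7.36265 ≈ 214.05. Relative error (π(x) − x/ln(x)) / π(x) ≈ 13.69%; the approximation is known to undercount slightly (Li(x) is a better estimate).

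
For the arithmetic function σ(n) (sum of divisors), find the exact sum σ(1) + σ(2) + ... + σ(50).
Σ_{n ≤ 50} σ(n) = 2080

Compute σ(n) for each 1 ≤ n ≤ 50: σ(1) = 1, σ(2) = 3, σ(3) = 4, σ(4) = 7, σ(5) = 6, σ(6) = 12, σ(7) = 8, σ(8) = 15, σ(9) = 13, σ(10) = 18, σ(11) = 12, σ(12) = 28, σ(13) = 14, σ(14) = 24, σ(15) = 24, σ(16) = 31, σ(17) = 18, σ(18) = 39, σ(19) = 20, σ(20) = 42, σ(21) = 32, σ(22) = 36, σ(23) = 24, σ(24) = 60, σ(25) = 31, σ(26) = 42, σ(27) = 40, σ(28) = 56, σ(29) = 30, σ(30) = 72, σ(31) = 32, σ(32) = 63, σ(33) = 48, σ(34) = 54, σ(35) = 48, σ(36) = 91, σ(37) = 38, σ(38) = 60, σ(39) = 56, σ(40) = 90, σ(41) = 42, σ(42) = 96, σ(43) = 44, σ(44) = 84, σ(45) = 78, σ(46) = 72, σ(47) = 48, σ(48) = 124, σ(49) = 57, σ(50) = 93. Summing all 50 values: 2080. (Average order: Σ_{n ≤ x} σ(n) ~ (π²/12) x². For x = 50, (π²/12)·50² ≈ 2056.17.)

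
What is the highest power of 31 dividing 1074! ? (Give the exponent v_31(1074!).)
v_31(1074!) = 35

Legendre's formula: v_p(n!) = Σ_{k ≥ 1} ⌊n / p^k⌋. For p = 31, n = 1074, the terms are:
  ⌊1074/31^1⌋ = ⌊1074/31⌋ = 34
  ⌊1074/31^2⌋ = ⌊1074/961⌋ = 1
(the next term ⌊1074/31^3⌋ = 0, terminating the sum). Summing: v_31(1074!) = 34 + 1 = 35.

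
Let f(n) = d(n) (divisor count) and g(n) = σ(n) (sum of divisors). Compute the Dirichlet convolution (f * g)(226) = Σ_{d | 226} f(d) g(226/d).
(d * σ)(226) = 580

Divisors of 226: [1, 2, 113, 226]. For each d | 226:
  d = 1: d(1) · σ(226/1) = 1 · 342 = 342
  d = 2: d(2) · σ(226/2) = 2 · 114 = 228
  d = 113: d(113) · σ(226/113) = 2 · 3 = 6
  d = 226: d(226) · σ(226/226) = 4 · 1 = 4
Summing: (d * σ)(226) = 342 + 228 + 6 + 4 = 580.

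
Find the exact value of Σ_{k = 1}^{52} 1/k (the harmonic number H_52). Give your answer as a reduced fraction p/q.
H_52 = 14063600165435720745359/3099044504245996706400

Direct summation: H_52 = 1 + 1/2 + ... + 1/52. The least common denominator is lcm(1, ..., 52) = 3099044504245996706400; over this denominator the numerator is 3099044504245996706400 + 1549522252122998353200 + 1033014834748665568800 + 774761126061499176600 + 619808900849199341280 + 516507417374332784400 + 442720643463713815200 + 387380563030749588300 + 344338278249555189600 + 309904450424599670640 + 281731318567817882400 + 258253708687166392200 + 238388038788153592800 + 221360321731856907600 + 206602966949733113760 + 193690281515374794150 + 182296735543882159200 + 172169139124777594800 + 163107605486631405600 + 154952225212299835320 + 147573547821237938400 + 140865659283908941200 + 134741065401999856800 + 129126854343583196100 + 123961780169839868256 + 119194019394076796400 + 114779426083185063200 + 110680160865928453800 + 106863603594689541600 + 103301483474866556880 + 99969177556322474400 + 96845140757687397075 + 93910439522605960800 + 91148367771941079600 + 88544128692742763040 + 86084569562388797400 + 83757959574216127200 + 81553802743315702800 + 79462679596051197600 + 77476112606149917660 + 75586451323073090400 + 73786773910618969200 + 72070802424325504800 + 70432829641954470600 + 68867655649911037920 + 67370532700999928400 + 65937117111616951200 + 64563427171791598050 + 63245806209101973600 + 61980890084919934128 + 60765578514627386400 + 59597009697038398200 = 14063600165435720745359, so H_52 = 14063600165435720745359/3099044504245996706400 (already in lowest terms) ≈ 4.53804. (The PNT-adjacent estimate ln(52) + γ ≈ 4.52846 matches within O(1/n).)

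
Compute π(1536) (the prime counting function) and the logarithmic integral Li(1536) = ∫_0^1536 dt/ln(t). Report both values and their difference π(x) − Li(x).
π(1536) = 242;  Li(1536) ≈ 252.73;  π(x) − Li(x) ≈ -10.73.

Direct count of primes ≤ 1536 gives π(1536) = 242. Numerical evaluation of the logarithmic integral gives Li(1536) ≈ 252.73. The difference π(x) − Li(x) ≈ -10.73 is typically negative for small/moderate x (Li(x) overestimates), though Littlewood's theorem shows this sign changes infinitely often.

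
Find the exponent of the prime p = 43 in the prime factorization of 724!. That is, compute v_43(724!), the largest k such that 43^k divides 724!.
v_43(724!) = 16

Legendre's formula: v_p(n!) = Σ_{k ≥ 1} ⌊n / p^k⌋. For p = 43, n = 724, the terms are:
  ⌊724/43^1⌋ = ⌊724/43⌋ = 16
(the next term ⌊724/43^2⌋ = 0, terminating the sum). Summing: v_43(724!) = 16 = 16.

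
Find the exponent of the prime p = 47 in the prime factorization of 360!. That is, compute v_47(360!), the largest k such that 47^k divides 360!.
v_47(360!) = 7

Legendre's formula: v_p(n!) = Σ_{k ≥ 1} ⌊n / p^k⌋. For p = 47, n = 360, the terms are:
  ⌊360/47^1⌋ = ⌊360/47⌋ = 7
(the next term ⌊360/47^2⌋ = 0, terminating the sum). Summing: v_47(360!) = 7 = 7.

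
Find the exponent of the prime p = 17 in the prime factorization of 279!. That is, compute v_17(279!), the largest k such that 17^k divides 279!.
v_17(279!) = 16

Legendre's formula: v_p(n!) = Σ_{k ≥ 1} ⌊n / p^k⌋. For p = 17, n = 279, the terms are:
  ⌊279/17^1⌋ = ⌊279/17⌋ = 16
(the next term ⌊279/17^2⌋ = 0, terminating the sum). Summing: v_17(279!) = 16 = 16.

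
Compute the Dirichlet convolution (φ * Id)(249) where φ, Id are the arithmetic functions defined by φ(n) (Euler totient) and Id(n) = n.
(φ * Id)(249) = 825

Divisors of 249: [1, 3, 83, 249]. For each d | 249:
  d = 1: φ(1) · Id(249/1) = 1 · 249 = 249
  d = 3: φ(3) · Id(249/3) = 2 · 83 = 166
  d = 83: φ(83) · Id(249/83) = 82 · 3 = 246
  d = 249: φ(249) · Id(249/249) = 164 · 1 = 164
Summing: (φ * Id)(249) = 249 + 166 + 246 + 164 = 825.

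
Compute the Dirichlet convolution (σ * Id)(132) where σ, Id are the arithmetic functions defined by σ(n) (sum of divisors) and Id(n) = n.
(σ * Id)(132) = 2737

Divisors of 132: [1, 2, 3, 4, 6, 11, 12, 22, 33, 44, 66, 132]. For each d | 132:
  d = 1: σ(1) · Id(132/1) = 1 · 132 = 132
  d = 2: σ(2) · Id(132/2) = 3 · 66 = 198
  d = 3: σ(3) · Id(132/3) = 4 · 44 = 176
  d = 4: σ(4) · Id(132/4) = 7 · 33 = 231
  d = 6: σ(6) · Id(132/6) = 12 · 22 = 264
  d = 11: σ(11) · Id(132/11) = 12 · 12 = 144
  d = 12: σ(12) · Id(132/12) = 28 · 11 = 308
  d = 22: σ(22) · Id(132/22) = 36 · 6 = 216
  d = 33: σ(33) · Id(132/33) = 48 · 4 = 192
  d = 44: σ(44) · Id(132/44) = 84 · 3 = 252
  d = 66: σ(66) · Id(132/66) = 144 · 2 = 288
  d = 132: σ(132) · Id(132/132) = 336 · 1 = 336
Summing: (σ * Id)(132) = 132 + 198 + 176 + 231 + 264 + 144 + 308 + 216 + 192 + 252 + 288 + 336 = 2737.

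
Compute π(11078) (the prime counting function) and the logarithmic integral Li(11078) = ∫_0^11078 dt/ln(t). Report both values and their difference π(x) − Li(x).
π(11078) = 1342;  Li(11078) ≈ 1362.52;  π(x) − Li(x) ≈ -20.52.

Direct count of primes ≤ 11078 gives π(11078) = 1342. Numerical evaluation of the logarithmic integral gives Li(11078) ≈ 1362.52. The difference π(x) − Li(x) ≈ -20.52 is typically negative for small/moderate x (Li(x) overestimates), though Littlewood's theorem shows this sign changes infinitely often.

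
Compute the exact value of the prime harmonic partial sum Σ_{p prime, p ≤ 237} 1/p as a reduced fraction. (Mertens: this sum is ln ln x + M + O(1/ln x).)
Σ 1/p = 8762990377702925264993654890050782886250854676753323401606562622367345144099360398279019780479/4445236185272185438169240794291312557432222642727183809026451438704160103479600800432029464270

π(237) = 51, so the primes ≤ 237 are [2, 3, 5, 7, 11, 13, 17, 19, 23, 29, 31, 37, 41, 43, 47, 53, 59, 61, 67, 71, 73, 79, 83, 89, 97, 101, 103, 107, 109, 113, 127, 131, 137, 139, 149, 151, 157, 163, 167, 173, 179, 181, 191, 193, 197, 199, 211, 223, 227, 229, 233]. Summing 1/p over these primes: 8762990377702925264993654890050782886250854676753323401606562622367345144099360398279019780479/4445236185272185438169240794291312557432222642727183809026451438704160103479600800432029464270 ≈ 1.9713. Mertens estimate ln ln(237) + 0.2615 ≈ 1.9604.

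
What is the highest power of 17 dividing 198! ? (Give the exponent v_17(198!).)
v_17(198!) = 11

Legendre's formula: v_p(n!) = Σ_{k ≥ 1} ⌊n / p^k⌋. For p = 17, n = 198, the terms are:
  ⌊198/17^1⌋ = ⌊198/17⌋ = 11
(the next term ⌊198/17^2⌋ = 0, terminating the sum). Summing: v_17(198!) = 11 = 11.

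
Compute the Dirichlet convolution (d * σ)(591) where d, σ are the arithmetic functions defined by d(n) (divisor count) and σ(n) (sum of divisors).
(d * σ)(591) = 1200

Divisors of 591: [1, 3, 197, 591]. For each d | 591:
  d = 1: d(1) · σ(591/1) = 1 · 792 = 792
  d = 3: d(3) · σ(591/3) = 2 · 198 = 396
  d = 197: d(197) · σ(591/197) = 2 · 4 = 8
  d = 591: d(591) · σ(591/591) = 4 · 1 = 4
Summing: (d * σ)(591) = 792 + 396 + 8 + 4 = 1200.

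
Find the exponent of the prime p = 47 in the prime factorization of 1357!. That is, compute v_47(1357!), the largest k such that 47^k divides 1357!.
v_47(1357!) = 28

Legendre's formula: v_p(n!) = Σ_{k ≥ 1} ⌊n / p^k⌋. For p = 47, n = 1357, the terms are:
  ⌊1357/47^1⌋ = ⌊1357/47⌋ = 28
(the next term ⌊1357/47^2⌋ = 0, terminating the sum). Summing: v_47(1357!) = 28 = 28.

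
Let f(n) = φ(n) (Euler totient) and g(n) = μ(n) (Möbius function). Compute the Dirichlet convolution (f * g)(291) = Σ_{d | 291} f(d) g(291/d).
(φ * μ)(291) = 95

Divisors of 291: [1, 3, 97, 291]. For each d | 291:
  d = 1: φ(1) · μ(291/1) = 1 · 1 = 1
  d = 3: φ(3) · μ(291/3) = 2 · -1 = -2
  d = 97: φ(97) · μ(291/97) = 96 · -1 = -96
  d = 291: φ(291) · μ(291/291) = 192 · 1 = 192
Summing: (φ * μ)(291) = 1 + -2 + -96 + 192 = 95.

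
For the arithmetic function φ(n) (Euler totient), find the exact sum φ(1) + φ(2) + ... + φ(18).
Σ_{n ≤ 18} φ(n) = 102

Compute φ(n) for each 1 ≤ n ≤ 18: φ(1) = 1, φ(2) = 1, φ(3) = 2, φ(4) = 2, φ(5) = 4, φ(6) = 2, φ(7) = 6, φ(8) = 4, φ(9) = 6, φ(10) = 4, φ(11) = 10, φ(12) = 4, φ(13) = 12, φ(14) = 6, φ(15) = 8, φ(16) = 8, φ(17) = 16, φ(18) = 6. Summing all 18 values: 102. (Average order: Σ_{n ≤ x} φ(n) ~ (3/π²) x². For x = 18, (3/π²)·18² ≈ 98.48.)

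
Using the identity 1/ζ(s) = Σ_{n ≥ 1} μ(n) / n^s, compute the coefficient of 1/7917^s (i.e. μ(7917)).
μ(7917) = 1

Factor n = 7917 = 3 · 7 · 13 · 29. μ(n) = 0 if any exponent ≥ 2 (not squarefree); otherwise μ(n) = (−1)^{ω(n)} where ω(n) is the number of distinct prime factors. Applying: μ(7917) = 1.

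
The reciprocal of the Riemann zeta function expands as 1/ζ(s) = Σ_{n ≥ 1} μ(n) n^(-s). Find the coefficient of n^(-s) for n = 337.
μ(337) = -1

Factor n = 337 = 337. μ(n) = 0 if any exponent ≥ 2 (not squarefree); otherwise μ(n) = (−1)^{ω(n)} where ω(n) is the number of distinct prime factors. Applying: μ(337) = -1.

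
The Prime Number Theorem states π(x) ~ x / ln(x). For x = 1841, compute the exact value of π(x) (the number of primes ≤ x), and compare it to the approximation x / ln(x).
π(1841) = 282;  x/ln(x) ≈ 244.88;  relative error ≈ 13.16%.

Directly count primes up to 1841: π(1841) = 282. The PNT approximation gives 1841/ln(1841) ≈ 1841/7.51806 ≈ 244.88. Relative error (π(x) − x/ln(x)) / π(x) ≈ 13.16%; the approximation is known to undercount slightly (Li(x) is a better estimate).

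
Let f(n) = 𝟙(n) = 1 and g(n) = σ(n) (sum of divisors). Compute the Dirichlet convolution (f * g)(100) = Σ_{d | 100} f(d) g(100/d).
(𝟙 * σ)(100) = 418

Divisors of 100: [1, 2, 4, 5, 10, 20, 25, 50, 100]. For each d | 100:
  d = 1: 𝟙(1) · σ(100/1) = 1 · 217 = 217
  d = 2: 𝟙(2) · σ(100/2) = 1 · 93 = 93
  d = 4: 𝟙(4) · σ(100/4) = 1 · 31 = 31
  d = 5: 𝟙(5) · σ(100/5) = 1 · 42 = 42
  d = 10: 𝟙(10) · σ(100/10) = 1 · 18 = 18
  d = 20: 𝟙(20) · σ(100/20) = 1 · 6 = 6
  d = 25: 𝟙(25) · σ(100/25) = 1 · 7 = 7
  d = 50: 𝟙(50) · σ(100/50) = 1 · 3 = 3
  d = 100: 𝟙(100) · σ(100/100) = 1 · 1 = 1
Summing: (𝟙 * σ)(100) = 217 + 93 + 31 + 42 + 18 + 6 + 7 + 3 + 1 = 418.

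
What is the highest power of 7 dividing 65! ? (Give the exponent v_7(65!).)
v_7(65!) = 10

Legendre's formula: v_p(n!) = Σ_{k ≥ 1} ⌊n / p^k⌋. For p = 7, n = 65, the terms are:
  ⌊65/7^1⌋ = ⌊65/7⌋ = 9
  ⌊65/7^2⌋ = ⌊65/49⌋ = 1
(the next term ⌊65/7^3⌋ = 0, terminating the sum). Summing: v_7(65!) = 9 + 1 = 10.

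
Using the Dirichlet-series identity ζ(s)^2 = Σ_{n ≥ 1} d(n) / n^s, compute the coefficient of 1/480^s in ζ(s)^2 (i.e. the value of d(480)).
d(480) = 24

ζ(s)^2 = (Σ 1/m^s)(Σ 1/k^s). The coefficient of 1/n^s in the product is the number of ordered pairs (m, k) with mk = n, which equals d(n). For n = 480, divisors are [1, 2, 3, 4, 5, 6, 8, 10, 12, 15, 16, 20, 24, 30, 32, 40, 48, 60, 80, 96, 120, 160, 240, 480], so d(480) = 24.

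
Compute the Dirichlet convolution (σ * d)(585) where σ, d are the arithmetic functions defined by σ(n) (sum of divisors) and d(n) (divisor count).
(σ * d)(585) = 3072

Divisors of 585: [1, 3, 5, 9, 13, 15, 39, 45, 65, 117, 195, 585]. For each d | 585:
  d = 1: σ(1) · d(585/1) = 1 · 12 = 12
  d = 3: σ(3) · d(585/3) = 4 · 8 = 32
  d = 5: σ(5) · d(585/5) = 6 · 6 = 36
  d = 9: σ(9) · d(585/9) = 13 · 4 = 52
  d = 13: σ(13) · d(585/13) = 14 · 6 = 84
  d = 15: σ(15) · d(585/15) = 24 · 4 = 96
  d = 39: σ(39) · d(585/39) = 56 · 4 = 224
  d = 45: σ(45) · d(585/45) = 78 · 2 = 156
  d = 65: σ(65) · d(585/65) = 84 · 3 = 252
  d = 117: σ(117) · d(585/117) = 182 · 2 = 364
  d = 195: σ(195) · d(585/195) = 336 · 2 = 672
  d = 585: σ(585) · d(585/585) = 1092 · 1 = 1092
Summing: (σ * d)(585) = 12 + 32 + 36 + 52 + 84 + 96 + 224 + 156 + 252 + 364 + 672 + 1092 = 3072.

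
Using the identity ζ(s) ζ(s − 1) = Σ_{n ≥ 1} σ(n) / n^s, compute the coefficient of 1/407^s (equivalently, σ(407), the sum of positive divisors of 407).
σ(407) = 456

In the product (Σ m^0/m^s)(Σ k / k^s) = Σ (Σ_{d | n} d) / n^s, the coefficient of 1/n^s is σ(n) = Σ_{d | n} d. For n = 407, divisors are [1, 11, 37, 407]; summing: σ(407) = 456.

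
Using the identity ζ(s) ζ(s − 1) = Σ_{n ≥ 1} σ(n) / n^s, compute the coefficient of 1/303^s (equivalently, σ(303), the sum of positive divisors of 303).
σ(303) = 408

In the product (Σ m^0/m^s)(Σ k / k^s) = Σ (Σ_{d | n} d) / n^s, the coefficient of 1/n^s is σ(n) = Σ_{d | n} d. For n = 303, divisors are [1, 3, 101, 303]; summing: σ(303) = 408.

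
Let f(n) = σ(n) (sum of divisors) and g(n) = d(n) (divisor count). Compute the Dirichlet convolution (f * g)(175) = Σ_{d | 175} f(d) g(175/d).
(σ * d)(175) = 460

Divisors of 175: [1, 5, 7, 25, 35, 175]. For each d | 175:
  d = 1: σ(1) · d(175/1) = 1 · 6 = 6
  d = 5: σ(5) · d(175/5) = 6 · 4 = 24
  d = 7: σ(7) · d(175/7) = 8 · 3 = 24
  d = 25: σ(25) · d(175/25) = 31 · 2 = 62
  d = 35: σ(35) · d(175/35) = 48 · 2 = 96
  d = 175: σ(175) · d(175/175) = 248 · 1 = 248
Summing: (σ * d)(175) = 6 + 24 + 24 + 62 + 96 + 248 = 460.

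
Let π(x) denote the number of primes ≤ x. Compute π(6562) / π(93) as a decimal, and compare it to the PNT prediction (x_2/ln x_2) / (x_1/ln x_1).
π(6562)/π(93) = 847/24 ≈ 35.2917;  PNT prediction ≈ 36.3880.

π(93) = 24 and π(6562) = 847, so π(6562)/π(93) ≈ 35.2917. The PNT-predicted ratio is (6562/ln(6562)) / (93/ln(93)) ≈ 36.3880. The two agree to within a few percent, as expected.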